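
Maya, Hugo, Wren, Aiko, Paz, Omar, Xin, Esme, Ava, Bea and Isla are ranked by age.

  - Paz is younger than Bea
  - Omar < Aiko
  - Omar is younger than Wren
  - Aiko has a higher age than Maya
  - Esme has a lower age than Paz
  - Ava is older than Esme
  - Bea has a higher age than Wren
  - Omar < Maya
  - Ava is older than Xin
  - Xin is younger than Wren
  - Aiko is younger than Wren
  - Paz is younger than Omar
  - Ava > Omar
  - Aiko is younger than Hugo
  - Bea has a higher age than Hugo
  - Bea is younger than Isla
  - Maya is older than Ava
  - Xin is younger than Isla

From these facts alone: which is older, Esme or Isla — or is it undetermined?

Isla

Esme < Paz and Paz < Omar give Esme < Omar.
Then Omar < Ava extends the chain to Ava.
Then Ava < Maya extends the chain to Maya.
Then Maya < Aiko extends the chain to Aiko.
Then Aiko < Hugo extends the chain to Hugo.
With Hugo < Bea: Esme < Paz < Omar < Ava < Maya < Aiko < Hugo < Bea.
With Bea < Isla: Esme < Paz < Omar < Ava < Maya < Aiko < Hugo < Bea < Isla.
So Isla is older.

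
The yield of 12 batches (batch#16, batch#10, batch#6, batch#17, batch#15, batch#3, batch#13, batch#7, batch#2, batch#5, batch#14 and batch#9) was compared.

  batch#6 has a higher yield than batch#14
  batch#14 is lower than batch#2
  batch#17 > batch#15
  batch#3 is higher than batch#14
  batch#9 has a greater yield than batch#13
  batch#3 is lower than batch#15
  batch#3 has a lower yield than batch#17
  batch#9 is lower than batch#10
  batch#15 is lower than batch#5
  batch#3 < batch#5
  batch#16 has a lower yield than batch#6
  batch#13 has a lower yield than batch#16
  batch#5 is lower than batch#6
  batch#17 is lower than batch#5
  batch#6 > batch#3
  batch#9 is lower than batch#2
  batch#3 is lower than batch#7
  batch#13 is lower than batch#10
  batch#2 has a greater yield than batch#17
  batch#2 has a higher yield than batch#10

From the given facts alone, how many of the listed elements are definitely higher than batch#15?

Directly above batch#15: batch#17, batch#5.
One step further: batch#2, batch#6 (4 so far).
No other element is forced above batch#15 by the given relations, so the count is 4.

4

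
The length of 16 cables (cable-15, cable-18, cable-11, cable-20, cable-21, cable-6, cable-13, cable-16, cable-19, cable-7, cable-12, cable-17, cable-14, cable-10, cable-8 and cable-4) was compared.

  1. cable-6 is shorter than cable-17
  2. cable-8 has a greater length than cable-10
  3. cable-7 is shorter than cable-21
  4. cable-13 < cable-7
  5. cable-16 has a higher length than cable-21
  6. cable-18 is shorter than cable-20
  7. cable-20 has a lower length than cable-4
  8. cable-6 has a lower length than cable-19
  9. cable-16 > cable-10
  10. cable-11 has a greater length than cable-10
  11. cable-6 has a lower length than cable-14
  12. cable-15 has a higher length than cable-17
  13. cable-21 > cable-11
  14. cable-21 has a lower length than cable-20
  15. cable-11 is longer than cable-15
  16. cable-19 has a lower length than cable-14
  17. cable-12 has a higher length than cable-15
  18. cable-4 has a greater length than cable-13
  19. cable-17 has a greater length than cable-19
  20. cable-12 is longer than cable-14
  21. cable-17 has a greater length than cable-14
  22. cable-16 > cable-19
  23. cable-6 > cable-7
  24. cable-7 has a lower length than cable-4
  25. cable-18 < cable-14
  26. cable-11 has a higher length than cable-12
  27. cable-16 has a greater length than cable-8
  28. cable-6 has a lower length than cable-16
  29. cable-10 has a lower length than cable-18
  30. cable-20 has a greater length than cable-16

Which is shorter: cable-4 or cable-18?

cable-18 < cable-14 and cable-14 < cable-17 give cable-18 < cable-17.
Then cable-17 < cable-15 extends the chain to cable-15.
With cable-15 < cable-12: cable-18 < cable-14 < cable-17 < cable-15 < cable-12.
With cable-12 < cable-11: cable-18 < cable-14 < cable-17 < cable-15 < cable-12 < cable-11.
Then cable-11 < cable-21 extends the chain to cable-21.
With cable-21 < cable-16: cable-18 < cable-14 < cable-17 < cable-15 < cable-12 < cable-11 < cable-21 < cable-16.
With cable-16 < cable-20: cable-18 < cable-14 < cable-17 < cable-15 < cable-12 < cable-11 < cable-21 < cable-16 < cable-20.
Then cable-20 < cable-4 extends the chain to cable-4.
So cable-18 < cable-4; cable-18 is the shorter of the two.

cable-18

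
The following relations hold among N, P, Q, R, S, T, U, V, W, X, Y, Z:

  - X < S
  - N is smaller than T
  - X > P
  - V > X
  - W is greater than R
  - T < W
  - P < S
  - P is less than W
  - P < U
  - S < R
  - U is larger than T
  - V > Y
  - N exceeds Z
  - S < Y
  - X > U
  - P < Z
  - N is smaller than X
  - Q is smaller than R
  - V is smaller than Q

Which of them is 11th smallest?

The consecutive relations fix a unique order: P < Z < N < T < U < X < S < Y < V < Q < R < W.
The 11th smallest is R.

R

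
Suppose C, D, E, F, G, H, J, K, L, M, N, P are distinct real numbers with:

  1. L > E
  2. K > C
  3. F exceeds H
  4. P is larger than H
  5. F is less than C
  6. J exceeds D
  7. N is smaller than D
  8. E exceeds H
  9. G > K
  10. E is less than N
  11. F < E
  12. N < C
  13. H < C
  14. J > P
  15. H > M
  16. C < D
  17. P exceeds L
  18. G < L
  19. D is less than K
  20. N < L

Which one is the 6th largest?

The consecutive relations fix a unique order: M < H < F < E < N < C < D < K < G < L < P < J.
Counting 6 from the largest end gives D.

D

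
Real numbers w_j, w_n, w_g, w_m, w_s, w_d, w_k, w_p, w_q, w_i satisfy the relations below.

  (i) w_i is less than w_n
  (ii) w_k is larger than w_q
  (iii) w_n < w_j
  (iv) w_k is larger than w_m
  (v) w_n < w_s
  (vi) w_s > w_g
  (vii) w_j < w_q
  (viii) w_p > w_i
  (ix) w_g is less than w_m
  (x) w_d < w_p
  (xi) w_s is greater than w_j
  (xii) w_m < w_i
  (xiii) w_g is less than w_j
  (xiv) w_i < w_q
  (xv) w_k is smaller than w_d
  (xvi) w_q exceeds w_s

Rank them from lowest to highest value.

w_g < w_m < w_i < w_n < w_j < w_s < w_q < w_k < w_d < w_p

Each adjacent pair is fixed by a given relation: w_g < w_m; w_m < w_i; w_i < w_n; w_n < w_j; w_j < w_s; w_s < w_q; w_q < w_k; w_k < w_d; w_d < w_p. Chaining them end to end gives the full order.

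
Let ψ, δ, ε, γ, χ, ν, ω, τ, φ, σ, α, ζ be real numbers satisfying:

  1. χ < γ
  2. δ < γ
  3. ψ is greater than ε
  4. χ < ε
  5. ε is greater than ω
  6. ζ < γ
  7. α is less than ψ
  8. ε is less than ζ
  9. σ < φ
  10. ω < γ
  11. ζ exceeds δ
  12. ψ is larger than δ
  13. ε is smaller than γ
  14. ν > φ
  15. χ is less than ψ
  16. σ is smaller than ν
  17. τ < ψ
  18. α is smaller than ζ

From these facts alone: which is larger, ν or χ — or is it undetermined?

undetermined

Following every chain through χ: above χ we get ε, ζ, γ, ψ.
ν is not reached, and no chain runs the other way from ν to χ.
So the given relations leave the order of χ and ν undetermined.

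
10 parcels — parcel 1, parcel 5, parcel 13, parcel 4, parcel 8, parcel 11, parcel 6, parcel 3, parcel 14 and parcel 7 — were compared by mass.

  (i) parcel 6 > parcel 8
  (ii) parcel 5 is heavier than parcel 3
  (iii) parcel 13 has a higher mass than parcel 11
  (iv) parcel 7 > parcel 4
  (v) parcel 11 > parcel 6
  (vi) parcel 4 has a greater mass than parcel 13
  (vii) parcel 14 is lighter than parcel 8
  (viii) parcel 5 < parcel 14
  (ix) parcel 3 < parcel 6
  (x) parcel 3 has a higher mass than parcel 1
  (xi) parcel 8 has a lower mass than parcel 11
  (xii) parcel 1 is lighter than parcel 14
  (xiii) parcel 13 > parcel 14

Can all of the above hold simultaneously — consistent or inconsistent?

consistent

Every relation is compatible with parcel 1 < parcel 3 < parcel 5 < parcel 14 < parcel 8 < parcel 6 < parcel 11 < parcel 13 < parcel 4 < parcel 7; the set is consistent.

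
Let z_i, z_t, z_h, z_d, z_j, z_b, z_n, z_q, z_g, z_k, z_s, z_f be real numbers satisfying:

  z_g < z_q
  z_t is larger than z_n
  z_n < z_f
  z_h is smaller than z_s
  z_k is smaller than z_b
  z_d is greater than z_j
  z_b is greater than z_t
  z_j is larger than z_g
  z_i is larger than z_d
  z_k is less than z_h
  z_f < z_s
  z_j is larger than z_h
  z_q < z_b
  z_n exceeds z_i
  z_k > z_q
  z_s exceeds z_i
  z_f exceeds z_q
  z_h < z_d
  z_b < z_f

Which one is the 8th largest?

Piecing the relations together gives one ordering: z_g < z_q < z_k < z_h < z_j < z_d < z_i < z_n < z_t < z_b < z_f < z_s.
The 8th largest is z_j.

z_j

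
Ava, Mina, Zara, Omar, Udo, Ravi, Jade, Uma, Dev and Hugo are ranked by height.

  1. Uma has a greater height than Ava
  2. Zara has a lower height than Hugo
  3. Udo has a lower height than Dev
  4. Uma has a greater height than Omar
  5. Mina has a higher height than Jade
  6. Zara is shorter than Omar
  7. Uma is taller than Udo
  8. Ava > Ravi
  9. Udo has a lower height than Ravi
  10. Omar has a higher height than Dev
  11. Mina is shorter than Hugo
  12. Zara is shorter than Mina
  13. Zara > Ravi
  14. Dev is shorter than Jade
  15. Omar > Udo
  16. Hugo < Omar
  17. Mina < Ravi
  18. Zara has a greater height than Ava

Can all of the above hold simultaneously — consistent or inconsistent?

inconsistent

Chaining the given relations yields Mina < Ravi < Ava < Zara, so Mina < Zara. But one relation states Zara < Mina. These cannot both hold.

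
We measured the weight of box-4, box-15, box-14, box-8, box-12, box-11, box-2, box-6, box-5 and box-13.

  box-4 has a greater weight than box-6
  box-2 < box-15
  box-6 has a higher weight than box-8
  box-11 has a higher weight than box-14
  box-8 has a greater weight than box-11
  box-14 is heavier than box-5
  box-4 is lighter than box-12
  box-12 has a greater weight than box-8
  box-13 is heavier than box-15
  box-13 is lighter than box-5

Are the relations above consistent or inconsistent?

The single ordering box-2 < box-15 < box-13 < box-5 < box-14 < box-11 < box-8 < box-6 < box-4 < box-12 satisfies every listed relation, so no contradiction arises.

consistent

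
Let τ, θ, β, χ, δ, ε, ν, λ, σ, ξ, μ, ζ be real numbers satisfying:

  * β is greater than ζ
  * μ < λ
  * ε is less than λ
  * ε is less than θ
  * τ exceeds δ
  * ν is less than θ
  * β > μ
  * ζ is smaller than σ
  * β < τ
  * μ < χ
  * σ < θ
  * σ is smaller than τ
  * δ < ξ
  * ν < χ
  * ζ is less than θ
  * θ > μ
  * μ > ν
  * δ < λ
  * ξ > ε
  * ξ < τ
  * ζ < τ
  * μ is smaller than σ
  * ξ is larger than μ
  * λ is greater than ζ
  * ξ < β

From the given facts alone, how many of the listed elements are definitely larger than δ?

The elements the relations force above δ are ξ, β, λ, τ — no chain reaches any other.
That is 4.

4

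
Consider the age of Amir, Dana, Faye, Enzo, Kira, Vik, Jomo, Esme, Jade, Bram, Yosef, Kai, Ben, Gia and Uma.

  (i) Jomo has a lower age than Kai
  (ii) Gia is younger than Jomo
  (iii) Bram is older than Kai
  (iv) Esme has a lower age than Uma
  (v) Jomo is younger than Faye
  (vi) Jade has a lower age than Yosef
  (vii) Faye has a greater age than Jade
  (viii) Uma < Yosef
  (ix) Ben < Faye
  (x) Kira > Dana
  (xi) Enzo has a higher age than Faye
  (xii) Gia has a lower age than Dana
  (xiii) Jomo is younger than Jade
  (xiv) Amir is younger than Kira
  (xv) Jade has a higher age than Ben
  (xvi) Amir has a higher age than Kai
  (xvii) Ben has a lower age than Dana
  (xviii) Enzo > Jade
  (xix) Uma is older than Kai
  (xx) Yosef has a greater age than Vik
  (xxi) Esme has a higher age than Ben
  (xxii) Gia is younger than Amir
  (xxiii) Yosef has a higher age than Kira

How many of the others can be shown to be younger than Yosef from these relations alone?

From Yosef the given relations immediately reach Jade, Kira, Vik, Uma.
From those, Ben, Jomo, Dana, Kai, Amir, Esme — 10 in total.
From those, Gia — 11 in total.
Nothing else is reachable below Yosef; 11 in all.

11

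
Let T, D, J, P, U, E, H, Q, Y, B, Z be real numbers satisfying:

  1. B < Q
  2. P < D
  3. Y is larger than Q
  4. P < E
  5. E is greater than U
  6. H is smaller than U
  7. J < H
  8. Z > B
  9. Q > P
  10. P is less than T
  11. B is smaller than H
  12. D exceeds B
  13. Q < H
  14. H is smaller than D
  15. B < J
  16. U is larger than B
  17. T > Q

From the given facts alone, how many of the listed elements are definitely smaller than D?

5

The elements the relations force below D are B, P, Q, J, H — no chain reaches any other.
That is 5.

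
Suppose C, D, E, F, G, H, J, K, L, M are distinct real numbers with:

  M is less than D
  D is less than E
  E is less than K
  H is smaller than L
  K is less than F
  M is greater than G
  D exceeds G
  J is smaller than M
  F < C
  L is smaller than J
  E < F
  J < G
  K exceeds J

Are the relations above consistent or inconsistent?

consistent

Every relation is compatible with H < L < J < G < M < D < E < K < F < C; the set is consistent.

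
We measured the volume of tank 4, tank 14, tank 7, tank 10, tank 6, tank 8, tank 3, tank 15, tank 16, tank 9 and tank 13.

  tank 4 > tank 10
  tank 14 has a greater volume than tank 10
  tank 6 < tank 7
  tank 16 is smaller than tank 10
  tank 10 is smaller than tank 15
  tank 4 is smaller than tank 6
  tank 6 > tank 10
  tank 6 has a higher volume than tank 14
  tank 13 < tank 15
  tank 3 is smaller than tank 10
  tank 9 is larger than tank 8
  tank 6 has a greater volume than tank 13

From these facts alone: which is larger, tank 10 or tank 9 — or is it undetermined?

undetermined

Following every chain through tank 9: below tank 9 we get tank 8.
tank 10 is not reached, and no chain runs the other way from tank 10 to tank 9.
So the given relations leave the order of tank 9 and tank 10 undetermined.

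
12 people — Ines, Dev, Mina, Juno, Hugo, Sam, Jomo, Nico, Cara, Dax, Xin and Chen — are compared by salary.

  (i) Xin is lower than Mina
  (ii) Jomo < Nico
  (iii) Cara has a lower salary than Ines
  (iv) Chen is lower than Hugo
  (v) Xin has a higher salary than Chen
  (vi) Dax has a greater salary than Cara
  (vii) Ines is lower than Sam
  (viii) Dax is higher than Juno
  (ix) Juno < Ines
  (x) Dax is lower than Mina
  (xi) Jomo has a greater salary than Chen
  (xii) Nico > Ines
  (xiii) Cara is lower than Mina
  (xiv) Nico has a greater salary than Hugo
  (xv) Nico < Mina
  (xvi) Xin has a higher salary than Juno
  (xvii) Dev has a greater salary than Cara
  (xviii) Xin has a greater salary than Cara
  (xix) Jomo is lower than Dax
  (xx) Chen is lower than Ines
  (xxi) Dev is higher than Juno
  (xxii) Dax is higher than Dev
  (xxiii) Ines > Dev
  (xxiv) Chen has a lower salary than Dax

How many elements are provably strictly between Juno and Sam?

2

Chaining upward from Juno reaches: Dev, Xin, Ines, Dax, Nico, Mina.
Chaining downward from Sam reaches: Cara, Dev, Chen, Ines.
Strictly between Juno and Sam are those in both lists: Dev, Ines — 2 elements.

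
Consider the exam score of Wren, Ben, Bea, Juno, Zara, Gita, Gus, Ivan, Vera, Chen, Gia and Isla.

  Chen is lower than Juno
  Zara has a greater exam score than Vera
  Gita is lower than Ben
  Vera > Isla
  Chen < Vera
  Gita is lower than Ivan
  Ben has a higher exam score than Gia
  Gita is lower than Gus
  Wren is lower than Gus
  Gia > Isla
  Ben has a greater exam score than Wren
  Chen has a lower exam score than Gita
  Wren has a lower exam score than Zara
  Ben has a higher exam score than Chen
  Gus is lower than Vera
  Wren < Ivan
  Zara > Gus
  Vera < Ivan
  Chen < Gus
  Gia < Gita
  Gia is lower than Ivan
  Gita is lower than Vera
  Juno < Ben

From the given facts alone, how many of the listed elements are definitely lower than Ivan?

7

Directly below Ivan: Gia, Wren, Gita, Vera.
One step further: Isla, Chen, Gus (7 so far).
No other element is forced below Ivan by the given relations, so the count is 7.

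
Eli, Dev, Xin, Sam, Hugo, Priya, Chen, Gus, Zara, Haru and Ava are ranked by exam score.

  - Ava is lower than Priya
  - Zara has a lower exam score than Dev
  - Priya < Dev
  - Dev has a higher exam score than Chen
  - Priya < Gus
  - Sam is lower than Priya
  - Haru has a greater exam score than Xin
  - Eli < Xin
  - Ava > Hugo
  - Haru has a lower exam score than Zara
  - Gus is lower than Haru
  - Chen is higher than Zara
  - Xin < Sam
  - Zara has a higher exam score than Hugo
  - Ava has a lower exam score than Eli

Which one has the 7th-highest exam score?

The consecutive relations fix a unique order: Hugo < Ava < Eli < Xin < Sam < Priya < Gus < Haru < Zara < Chen < Dev.
Counting 7 from the largest end gives Sam.

Sam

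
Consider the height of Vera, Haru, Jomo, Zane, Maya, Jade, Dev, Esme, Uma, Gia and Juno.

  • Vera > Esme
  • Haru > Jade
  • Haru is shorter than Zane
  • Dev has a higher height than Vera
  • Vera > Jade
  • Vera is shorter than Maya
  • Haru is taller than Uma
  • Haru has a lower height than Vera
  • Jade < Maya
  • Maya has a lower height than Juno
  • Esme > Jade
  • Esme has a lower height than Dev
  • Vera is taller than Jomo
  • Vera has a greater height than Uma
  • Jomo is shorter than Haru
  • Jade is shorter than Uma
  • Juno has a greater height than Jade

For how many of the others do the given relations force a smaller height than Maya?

The elements the relations force below Maya are Jade, Jomo, Uma, Esme, Haru, Vera — no chain reaches any other.
That is 6.

6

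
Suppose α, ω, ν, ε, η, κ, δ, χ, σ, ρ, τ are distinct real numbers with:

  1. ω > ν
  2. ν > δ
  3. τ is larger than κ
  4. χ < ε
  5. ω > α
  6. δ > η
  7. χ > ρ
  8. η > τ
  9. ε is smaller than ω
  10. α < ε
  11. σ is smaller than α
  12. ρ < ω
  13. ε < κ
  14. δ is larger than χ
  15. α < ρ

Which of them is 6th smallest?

κ

Chaining the given pairs: σ < α < ρ < χ < ε < κ < τ < η < δ < ν < ω.
Counting 6 from the smallest end gives κ.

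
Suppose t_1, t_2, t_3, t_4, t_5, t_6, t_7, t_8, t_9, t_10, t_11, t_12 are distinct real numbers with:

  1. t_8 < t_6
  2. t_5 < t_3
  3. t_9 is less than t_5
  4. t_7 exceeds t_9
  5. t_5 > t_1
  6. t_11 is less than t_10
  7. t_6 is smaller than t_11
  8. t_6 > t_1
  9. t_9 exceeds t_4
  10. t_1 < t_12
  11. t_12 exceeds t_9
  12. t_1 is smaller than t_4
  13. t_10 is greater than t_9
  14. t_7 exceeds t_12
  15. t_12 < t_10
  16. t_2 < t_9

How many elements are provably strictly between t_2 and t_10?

2

The relations place t_2 below t_10. An element lies strictly between them when it is forced above t_2 and also forced below t_10.
Above t_2: {t_9, t_12, t_7, t_5, t_3}. Below t_10: {t_1, t_4, t_8, t_9, t_12, t_6, t_11}.
Intersection: {t_9, t_12} — 2.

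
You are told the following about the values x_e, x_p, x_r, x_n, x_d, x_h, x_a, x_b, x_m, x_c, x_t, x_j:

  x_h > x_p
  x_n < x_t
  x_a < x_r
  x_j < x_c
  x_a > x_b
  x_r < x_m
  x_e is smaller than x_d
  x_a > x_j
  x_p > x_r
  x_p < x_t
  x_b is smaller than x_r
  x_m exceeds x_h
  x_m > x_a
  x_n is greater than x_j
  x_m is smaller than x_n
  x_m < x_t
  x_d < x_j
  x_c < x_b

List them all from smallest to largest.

The consecutive links are each given: x_e < x_d; x_d < x_j; x_j < x_c; x_c < x_b; x_b < x_a; x_a < x_r; x_r < x_p; x_p < x_h; x_h < x_m; x_m < x_n; x_n < x_t.

x_e < x_d < x_j < x_c < x_b < x_a < x_r < x_p < x_h < x_m < x_n < x_t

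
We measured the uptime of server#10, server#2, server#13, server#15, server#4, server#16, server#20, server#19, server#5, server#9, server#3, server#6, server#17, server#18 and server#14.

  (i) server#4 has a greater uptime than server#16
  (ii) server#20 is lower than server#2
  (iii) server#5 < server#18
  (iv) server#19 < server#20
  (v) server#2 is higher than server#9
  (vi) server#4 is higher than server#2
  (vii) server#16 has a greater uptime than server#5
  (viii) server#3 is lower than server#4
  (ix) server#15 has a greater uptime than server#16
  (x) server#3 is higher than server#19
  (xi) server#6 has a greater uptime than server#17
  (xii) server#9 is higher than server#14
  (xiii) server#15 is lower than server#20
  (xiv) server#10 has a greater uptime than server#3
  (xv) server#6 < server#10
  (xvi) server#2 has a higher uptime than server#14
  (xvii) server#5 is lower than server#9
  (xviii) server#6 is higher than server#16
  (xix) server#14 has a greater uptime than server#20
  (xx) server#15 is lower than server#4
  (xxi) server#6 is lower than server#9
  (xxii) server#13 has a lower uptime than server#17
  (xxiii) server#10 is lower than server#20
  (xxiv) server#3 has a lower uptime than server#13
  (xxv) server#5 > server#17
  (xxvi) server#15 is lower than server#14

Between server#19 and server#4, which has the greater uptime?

server#4

Link the given pairs in sequence: server#19 < server#3; server#3 < server#13; server#13 < server#17; server#17 < server#5; server#5 < server#16; server#16 < server#6; server#6 < server#10; server#10 < server#20; server#20 < server#14; server#14 < server#9; server#9 < server#2; server#2 < server#4.
Chaining these gives server#19 < server#3 < server#13 < server#17 < server#5 < server#16 < server#6 < server#10 < server#20 < server#14 < server#9 < server#2 < server#4.
So server#19 < server#4; server#4 is the higher of the two.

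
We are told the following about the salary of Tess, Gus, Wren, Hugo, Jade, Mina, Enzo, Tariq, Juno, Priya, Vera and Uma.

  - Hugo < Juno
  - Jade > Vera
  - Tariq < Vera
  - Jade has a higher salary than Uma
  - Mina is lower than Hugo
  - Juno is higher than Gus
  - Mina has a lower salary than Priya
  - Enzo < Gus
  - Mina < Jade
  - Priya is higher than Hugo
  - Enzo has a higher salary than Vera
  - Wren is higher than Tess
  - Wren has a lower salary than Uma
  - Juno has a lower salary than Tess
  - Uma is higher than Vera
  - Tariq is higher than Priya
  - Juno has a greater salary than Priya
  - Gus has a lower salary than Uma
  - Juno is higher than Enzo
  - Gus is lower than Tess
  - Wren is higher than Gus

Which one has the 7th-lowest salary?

Gus

Chaining the given pairs: Mina < Hugo < Priya < Tariq < Vera < Enzo < Gus < Juno < Tess < Wren < Uma < Jade.
The 7th smallest is Gus.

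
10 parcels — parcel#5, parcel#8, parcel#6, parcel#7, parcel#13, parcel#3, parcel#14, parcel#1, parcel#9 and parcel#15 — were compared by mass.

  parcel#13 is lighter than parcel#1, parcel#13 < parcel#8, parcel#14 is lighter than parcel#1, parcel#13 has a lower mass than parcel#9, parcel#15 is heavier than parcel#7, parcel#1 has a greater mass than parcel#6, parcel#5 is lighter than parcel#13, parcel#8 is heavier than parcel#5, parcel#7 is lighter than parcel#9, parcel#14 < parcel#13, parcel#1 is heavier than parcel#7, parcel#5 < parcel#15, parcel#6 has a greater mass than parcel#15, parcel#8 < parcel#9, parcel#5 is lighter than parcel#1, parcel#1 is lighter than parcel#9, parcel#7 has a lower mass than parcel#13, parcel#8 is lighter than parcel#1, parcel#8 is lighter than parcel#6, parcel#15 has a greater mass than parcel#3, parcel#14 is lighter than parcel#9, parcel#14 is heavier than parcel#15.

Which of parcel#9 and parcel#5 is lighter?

parcel#5 < parcel#15 and parcel#15 < parcel#14 give parcel#5 < parcel#14.
With parcel#14 < parcel#13: parcel#5 < parcel#15 < parcel#14 < parcel#13.
Then parcel#13 < parcel#8 extends the chain to parcel#8.
Then parcel#8 < parcel#6 extends the chain to parcel#6.
With parcel#6 < parcel#1: parcel#5 < parcel#15 < parcel#14 < parcel#13 < parcel#8 < parcel#6 < parcel#1.
Then parcel#1 < parcel#9 extends the chain to parcel#9.
So parcel#5 < parcel#9; parcel#5 is the lighter of the two.

parcel#5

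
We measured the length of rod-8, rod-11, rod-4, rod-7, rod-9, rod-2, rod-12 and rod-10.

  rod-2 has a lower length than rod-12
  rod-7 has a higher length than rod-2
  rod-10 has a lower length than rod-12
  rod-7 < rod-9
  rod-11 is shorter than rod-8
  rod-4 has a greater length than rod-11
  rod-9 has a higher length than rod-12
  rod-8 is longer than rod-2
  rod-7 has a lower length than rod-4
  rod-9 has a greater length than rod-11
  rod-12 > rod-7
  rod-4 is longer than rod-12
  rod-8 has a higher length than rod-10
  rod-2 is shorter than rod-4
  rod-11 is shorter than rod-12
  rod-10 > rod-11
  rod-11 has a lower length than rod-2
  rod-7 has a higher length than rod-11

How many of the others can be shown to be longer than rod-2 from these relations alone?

Directly above rod-2: rod-7, rod-12, rod-4, rod-8.
One step further: rod-9 (5 so far).
Nothing else is reachable above rod-2; 5 in all.

5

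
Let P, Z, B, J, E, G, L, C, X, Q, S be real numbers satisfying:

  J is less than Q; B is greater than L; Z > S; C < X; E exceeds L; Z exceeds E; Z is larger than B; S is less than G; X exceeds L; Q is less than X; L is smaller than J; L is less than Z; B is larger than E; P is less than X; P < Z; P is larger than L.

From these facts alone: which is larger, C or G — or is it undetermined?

undetermined

Following every chain through C: above C we get X.
G is not reached, and no chain runs the other way from G to C.
So the given relations leave the order of C and G undetermined.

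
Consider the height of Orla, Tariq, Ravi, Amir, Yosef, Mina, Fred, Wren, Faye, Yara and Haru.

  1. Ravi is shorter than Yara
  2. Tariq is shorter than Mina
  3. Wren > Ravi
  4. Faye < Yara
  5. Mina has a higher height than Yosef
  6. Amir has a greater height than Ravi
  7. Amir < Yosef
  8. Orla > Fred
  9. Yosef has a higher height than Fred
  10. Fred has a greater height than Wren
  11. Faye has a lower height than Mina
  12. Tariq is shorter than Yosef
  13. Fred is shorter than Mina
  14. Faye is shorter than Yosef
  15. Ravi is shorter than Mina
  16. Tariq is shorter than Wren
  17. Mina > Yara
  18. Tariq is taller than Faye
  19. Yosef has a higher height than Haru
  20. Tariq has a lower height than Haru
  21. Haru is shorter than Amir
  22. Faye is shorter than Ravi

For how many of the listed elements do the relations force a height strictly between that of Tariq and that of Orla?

2

Chaining upward from Tariq reaches: Wren, Haru, Fred, Amir, Yosef, Mina.
Chaining downward from Orla reaches: Faye, Ravi, Wren, Fred.
Strictly between Tariq and Orla are those in both lists: Wren, Fred — 2 elements.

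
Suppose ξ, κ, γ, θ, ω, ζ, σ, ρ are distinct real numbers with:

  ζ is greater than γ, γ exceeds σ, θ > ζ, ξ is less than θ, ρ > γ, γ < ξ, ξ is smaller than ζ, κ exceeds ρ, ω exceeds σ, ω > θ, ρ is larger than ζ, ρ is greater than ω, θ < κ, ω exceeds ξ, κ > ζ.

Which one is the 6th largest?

ξ

Chaining the given pairs: σ < γ < ξ < ζ < θ < ω < ρ < κ.
Counting 6 from the largest end gives ξ.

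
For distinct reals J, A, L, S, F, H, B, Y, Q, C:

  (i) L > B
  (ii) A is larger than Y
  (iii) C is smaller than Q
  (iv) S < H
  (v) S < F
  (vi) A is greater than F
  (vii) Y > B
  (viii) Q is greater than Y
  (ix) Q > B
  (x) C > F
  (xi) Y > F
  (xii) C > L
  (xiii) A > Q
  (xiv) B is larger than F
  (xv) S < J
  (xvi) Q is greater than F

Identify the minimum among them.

S

J is not least since S < J; F is not least since S < F; B is not least since F < B; Y is not least since F < Y; L is not least since B < L; H is not least since S < H; C is not least since F < C; Q is not least since B < Q; A is not least since Y < A.
Only S has nothing below it, so S is the minimum.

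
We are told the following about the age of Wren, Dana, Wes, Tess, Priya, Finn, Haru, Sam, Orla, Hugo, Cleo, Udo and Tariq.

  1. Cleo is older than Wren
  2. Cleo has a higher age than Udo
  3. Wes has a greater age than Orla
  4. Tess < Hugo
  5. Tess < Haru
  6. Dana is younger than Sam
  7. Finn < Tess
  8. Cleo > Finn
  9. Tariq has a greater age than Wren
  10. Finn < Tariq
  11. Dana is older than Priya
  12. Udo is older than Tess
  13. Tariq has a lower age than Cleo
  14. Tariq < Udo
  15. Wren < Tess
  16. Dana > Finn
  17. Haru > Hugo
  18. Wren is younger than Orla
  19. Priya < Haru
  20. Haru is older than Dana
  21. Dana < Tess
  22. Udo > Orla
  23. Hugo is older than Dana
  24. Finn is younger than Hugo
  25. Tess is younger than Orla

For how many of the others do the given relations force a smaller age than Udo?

Directly below Udo: Tess, Orla, Tariq.
One step further: Finn, Dana, Wren (6 so far).
One step further: Priya (7 so far).
No other element is forced below Udo by the given relations, so the count is 7.

7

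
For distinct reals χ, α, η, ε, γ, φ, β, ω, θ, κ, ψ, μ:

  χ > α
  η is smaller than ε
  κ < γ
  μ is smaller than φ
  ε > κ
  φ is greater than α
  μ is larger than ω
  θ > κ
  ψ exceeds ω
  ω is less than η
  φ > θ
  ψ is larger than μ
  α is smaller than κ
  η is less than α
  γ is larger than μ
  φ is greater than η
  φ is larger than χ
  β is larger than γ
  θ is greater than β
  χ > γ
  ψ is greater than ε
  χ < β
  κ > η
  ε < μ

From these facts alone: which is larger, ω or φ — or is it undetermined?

φ

ω < η < α < κ < ε < μ < γ < χ < β < θ < φ, by transitivity through η, α, κ, ε, μ, γ, χ, β, θ.
So φ is larger.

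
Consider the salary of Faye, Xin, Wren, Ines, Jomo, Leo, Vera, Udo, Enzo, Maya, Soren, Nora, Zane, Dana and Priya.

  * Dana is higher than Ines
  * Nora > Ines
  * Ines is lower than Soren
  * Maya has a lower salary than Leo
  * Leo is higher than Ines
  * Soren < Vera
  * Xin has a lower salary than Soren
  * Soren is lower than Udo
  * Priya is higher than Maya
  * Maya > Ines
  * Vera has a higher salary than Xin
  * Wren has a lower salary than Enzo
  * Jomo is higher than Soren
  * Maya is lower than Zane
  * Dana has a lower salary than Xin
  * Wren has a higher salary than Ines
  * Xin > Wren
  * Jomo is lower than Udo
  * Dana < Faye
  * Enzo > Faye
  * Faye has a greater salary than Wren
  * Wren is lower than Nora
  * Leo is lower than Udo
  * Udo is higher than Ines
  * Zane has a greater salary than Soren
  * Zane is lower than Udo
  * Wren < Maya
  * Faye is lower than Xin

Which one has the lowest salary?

Ines

Wren is not least since Ines < Wren; Nora is not least since Ines < Nora; Dana is not least since Ines < Dana; Faye is not least since Dana < Faye; Maya is not least since Ines < Maya; Xin is not least since Faye < Xin; Soren is not least since Ines < Soren; Vera is not least since Xin < Vera; Leo is not least since Maya < Leo; Jomo is not least since Soren < Jomo; Priya is not least since Maya < Priya; Zane is not least since Maya < Zane; Enzo is not least since Faye < Enzo; Udo is not least since Leo < Udo.
Only Ines has nothing below it, so Ines is the lowest salary.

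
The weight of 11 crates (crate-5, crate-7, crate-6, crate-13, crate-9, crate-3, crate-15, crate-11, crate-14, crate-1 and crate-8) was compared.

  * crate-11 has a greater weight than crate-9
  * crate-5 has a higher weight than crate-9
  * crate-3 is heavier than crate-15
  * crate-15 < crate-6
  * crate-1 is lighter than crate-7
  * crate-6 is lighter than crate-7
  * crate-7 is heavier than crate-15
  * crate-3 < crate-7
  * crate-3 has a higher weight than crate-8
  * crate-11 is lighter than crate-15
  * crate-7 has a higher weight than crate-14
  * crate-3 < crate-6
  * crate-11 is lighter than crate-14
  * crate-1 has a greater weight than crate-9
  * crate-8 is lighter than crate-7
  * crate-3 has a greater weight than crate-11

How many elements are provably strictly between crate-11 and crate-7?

The relations place crate-11 below crate-7. An element lies strictly between them when it is forced above crate-11 and also forced below crate-7.
Above crate-11: {crate-15, crate-3, crate-14, crate-6}. Below crate-7: {crate-8, crate-9, crate-1, crate-15, crate-3, crate-14, crate-6}.
Intersection: {crate-15, crate-3, crate-14, crate-6} — 4.

4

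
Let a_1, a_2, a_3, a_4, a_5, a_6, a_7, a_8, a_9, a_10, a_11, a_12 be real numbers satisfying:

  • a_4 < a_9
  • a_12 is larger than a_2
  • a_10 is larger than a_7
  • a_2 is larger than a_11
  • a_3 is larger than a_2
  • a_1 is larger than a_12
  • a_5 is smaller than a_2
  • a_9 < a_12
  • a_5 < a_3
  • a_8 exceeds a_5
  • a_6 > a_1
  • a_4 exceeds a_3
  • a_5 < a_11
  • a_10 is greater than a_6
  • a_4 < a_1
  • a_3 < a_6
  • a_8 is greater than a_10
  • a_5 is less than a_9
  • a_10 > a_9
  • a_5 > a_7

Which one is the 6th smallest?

a_4

Piecing the relations together gives one ordering: a_7 < a_5 < a_11 < a_2 < a_3 < a_4 < a_9 < a_12 < a_1 < a_6 < a_10 < a_8.
The 6th smallest is a_4.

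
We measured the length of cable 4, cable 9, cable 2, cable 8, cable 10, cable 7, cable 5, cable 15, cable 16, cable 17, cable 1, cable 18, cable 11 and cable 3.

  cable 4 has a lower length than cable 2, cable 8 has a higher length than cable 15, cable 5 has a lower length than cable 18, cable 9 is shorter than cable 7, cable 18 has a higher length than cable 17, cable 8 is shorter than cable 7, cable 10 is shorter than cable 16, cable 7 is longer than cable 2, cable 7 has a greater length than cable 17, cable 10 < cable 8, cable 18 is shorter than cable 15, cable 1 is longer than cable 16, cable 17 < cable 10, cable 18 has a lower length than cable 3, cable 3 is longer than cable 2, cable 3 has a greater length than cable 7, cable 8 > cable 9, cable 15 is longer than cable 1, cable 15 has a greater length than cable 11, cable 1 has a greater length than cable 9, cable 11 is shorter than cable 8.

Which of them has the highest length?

cable 17 is not greatest since cable 17 < cable 10; cable 5 is not greatest since cable 5 < cable 18; cable 4 is not greatest since cable 4 < cable 2; cable 9 is not greatest since cable 9 < cable 7; cable 10 is not greatest since cable 10 < cable 8; cable 11 is not greatest since cable 11 < cable 15; cable 2 is not greatest since cable 2 < cable 7; cable 16 is not greatest since cable 16 < cable 1; cable 1 is not greatest since cable 1 < cable 15; cable 18 is not greatest since cable 18 < cable 15; cable 15 is not greatest since cable 15 < cable 8; cable 8 is not greatest since cable 8 < cable 7; cable 7 is not greatest since cable 7 < cable 3.
Only cable 3 has nothing above it, so cable 3 is the highest length.

cable 3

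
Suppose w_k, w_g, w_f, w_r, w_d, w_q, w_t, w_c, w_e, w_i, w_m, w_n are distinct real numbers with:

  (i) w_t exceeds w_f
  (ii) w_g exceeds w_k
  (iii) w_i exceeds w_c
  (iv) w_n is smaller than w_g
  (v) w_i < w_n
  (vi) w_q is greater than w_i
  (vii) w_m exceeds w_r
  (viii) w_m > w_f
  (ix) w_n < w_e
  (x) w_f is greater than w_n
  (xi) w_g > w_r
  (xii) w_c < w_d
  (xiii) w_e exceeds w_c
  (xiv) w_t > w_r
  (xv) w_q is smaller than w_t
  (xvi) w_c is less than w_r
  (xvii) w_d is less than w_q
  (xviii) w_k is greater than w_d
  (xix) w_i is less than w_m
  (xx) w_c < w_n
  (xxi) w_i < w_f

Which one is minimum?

Chaining upward from w_c: directly above it, w_i, w_n, w_d, w_r, w_e; then w_f, w_q, w_m, w_k, w_t, w_g.
That covers every other element, and nothing is given below w_c, so w_c is the minimum.

w_c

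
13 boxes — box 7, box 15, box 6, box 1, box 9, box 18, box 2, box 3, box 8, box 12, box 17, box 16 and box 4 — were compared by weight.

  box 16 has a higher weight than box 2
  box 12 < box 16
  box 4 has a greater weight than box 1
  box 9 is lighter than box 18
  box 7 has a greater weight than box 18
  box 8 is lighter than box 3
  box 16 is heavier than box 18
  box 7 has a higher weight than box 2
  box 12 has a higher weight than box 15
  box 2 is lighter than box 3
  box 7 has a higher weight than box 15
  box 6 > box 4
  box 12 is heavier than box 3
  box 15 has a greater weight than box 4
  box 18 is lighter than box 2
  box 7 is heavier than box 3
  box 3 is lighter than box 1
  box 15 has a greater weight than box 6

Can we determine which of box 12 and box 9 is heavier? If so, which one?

box 12

The relevant relations are box 9 < box 18; box 18 < box 2; box 2 < box 3; box 3 < box 1; box 1 < box 4; box 4 < box 15; box 15 < box 12.
Chaining these gives box 9 < box 18 < box 2 < box 3 < box 1 < box 4 < box 15 < box 12.
So box 12 is heavier.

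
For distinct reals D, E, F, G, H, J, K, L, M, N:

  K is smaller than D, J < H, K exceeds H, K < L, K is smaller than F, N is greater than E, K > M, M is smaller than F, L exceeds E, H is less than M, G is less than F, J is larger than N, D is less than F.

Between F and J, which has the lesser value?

J

Link the given pairs in sequence: J < H; H < M; M < K; K < D; D < F.
Together: J < H < M < K < D < F.
So J < F; J is the smaller of the two.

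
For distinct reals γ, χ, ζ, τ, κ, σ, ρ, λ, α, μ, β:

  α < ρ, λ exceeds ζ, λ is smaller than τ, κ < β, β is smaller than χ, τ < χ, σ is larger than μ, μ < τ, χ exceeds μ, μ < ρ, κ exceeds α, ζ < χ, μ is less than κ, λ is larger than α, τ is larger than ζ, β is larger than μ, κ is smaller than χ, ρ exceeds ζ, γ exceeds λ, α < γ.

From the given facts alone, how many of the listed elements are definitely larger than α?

The elements the relations force above α are λ, κ, γ, ρ, β, τ, χ — no chain reaches any other.
That is 7.

7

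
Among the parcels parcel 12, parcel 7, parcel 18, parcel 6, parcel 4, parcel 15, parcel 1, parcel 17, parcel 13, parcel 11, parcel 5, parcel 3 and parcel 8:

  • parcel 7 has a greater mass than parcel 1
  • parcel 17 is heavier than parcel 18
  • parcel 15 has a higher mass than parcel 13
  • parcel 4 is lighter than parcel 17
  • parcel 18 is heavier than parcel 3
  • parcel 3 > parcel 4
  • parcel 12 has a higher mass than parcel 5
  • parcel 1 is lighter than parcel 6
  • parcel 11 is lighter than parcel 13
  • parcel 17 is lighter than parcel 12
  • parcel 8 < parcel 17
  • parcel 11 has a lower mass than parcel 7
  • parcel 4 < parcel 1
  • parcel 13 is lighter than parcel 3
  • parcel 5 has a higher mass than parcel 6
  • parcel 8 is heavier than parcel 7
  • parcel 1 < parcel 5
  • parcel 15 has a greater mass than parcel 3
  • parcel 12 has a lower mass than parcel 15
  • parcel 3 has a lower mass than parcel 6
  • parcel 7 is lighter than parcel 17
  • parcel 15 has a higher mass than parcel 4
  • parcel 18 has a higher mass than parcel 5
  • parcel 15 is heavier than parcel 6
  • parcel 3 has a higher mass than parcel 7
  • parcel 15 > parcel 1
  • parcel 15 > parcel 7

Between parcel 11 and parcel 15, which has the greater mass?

parcel 11 < parcel 13 and parcel 13 < parcel 3 give parcel 11 < parcel 3.
Then parcel 3 < parcel 6 extends the chain to parcel 6.
With parcel 6 < parcel 5: parcel 11 < parcel 13 < parcel 3 < parcel 6 < parcel 5.
Then parcel 5 < parcel 18 extends the chain to parcel 18.
Then parcel 18 < parcel 17 extends the chain to parcel 17.
With parcel 17 < parcel 12: parcel 11 < parcel 13 < parcel 3 < parcel 6 < parcel 5 < parcel 18 < parcel 17 < parcel 12.
Then parcel 12 < parcel 15 extends the chain to parcel 15.
So parcel 11 < parcel 15; parcel 15 is the heavier of the two.

parcel 15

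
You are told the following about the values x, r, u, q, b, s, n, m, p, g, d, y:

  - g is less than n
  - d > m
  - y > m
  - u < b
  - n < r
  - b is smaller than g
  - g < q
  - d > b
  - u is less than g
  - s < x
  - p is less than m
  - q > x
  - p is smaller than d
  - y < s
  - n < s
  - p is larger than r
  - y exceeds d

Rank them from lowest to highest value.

u < b < g < n < r < p < m < d < y < s < x < q

Nothing is placed below u, so it is least; from there u < b; b < g; g < n; n < r; r < p; p < m; m < d; d < y; y < s; s < x; x < q, each given directly.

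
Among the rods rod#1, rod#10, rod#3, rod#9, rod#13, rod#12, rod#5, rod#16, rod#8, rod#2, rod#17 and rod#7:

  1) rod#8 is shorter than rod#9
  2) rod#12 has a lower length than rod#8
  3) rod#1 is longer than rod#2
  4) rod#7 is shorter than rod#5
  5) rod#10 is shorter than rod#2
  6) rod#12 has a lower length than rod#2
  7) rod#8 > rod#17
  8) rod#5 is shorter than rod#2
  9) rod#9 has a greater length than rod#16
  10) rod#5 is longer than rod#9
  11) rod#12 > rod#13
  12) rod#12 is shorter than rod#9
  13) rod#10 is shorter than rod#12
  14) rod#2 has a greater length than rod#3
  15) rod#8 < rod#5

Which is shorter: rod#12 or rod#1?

rod#12

rod#12 < rod#8 and rod#8 < rod#9 give rod#12 < rod#9.
With rod#9 < rod#5: rod#12 < rod#8 < rod#9 < rod#5.
Then rod#5 < rod#2 extends the chain to rod#2.
With rod#2 < rod#1: rod#12 < rod#8 < rod#9 < rod#5 < rod#2 < rod#1.
So rod#12 < rod#1; rod#12 is the shorter of the two.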